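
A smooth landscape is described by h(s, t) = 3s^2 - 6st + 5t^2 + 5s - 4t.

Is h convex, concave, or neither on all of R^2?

h is quadratic, so its Hessian is the constant matrix H = [[6, -6], [-6, 10]].
det(H) = 24, tr(H) = 16.
det(H) > 0 and tr(H) > 0, so H is positive definite everywhere: convex.

convex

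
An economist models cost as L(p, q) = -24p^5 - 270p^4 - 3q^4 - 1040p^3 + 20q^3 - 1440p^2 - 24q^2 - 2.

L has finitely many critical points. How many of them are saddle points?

L separates as a function of p plus a function of q, so ∇L=0 decouples.
∂L/∂p = -120p(p + 2)(p + 3)(p + 4) = 0 at p ∈ {-4, -3, -2, 0}; ∂L/∂q = -12q(q - 4)(q - 1) = 0 at q ∈ {0, 1, 4}.
The Hessian is diagonal: diag(L_pp, L_qq). Second derivatives: L_pp(-4)=960, L_pp(-3)=-360, L_pp(-2)=480, L_pp(0)=-2880; L_qq(0)=-48, L_qq(1)=36, L_qq(4)=-144.
Saddle points occur where the two diagonal entries have opposite signs: (-4, 0), (-4, 4), (-3, 1), (-2, 0), (-2, 4), (0, 1). Count: 6.

6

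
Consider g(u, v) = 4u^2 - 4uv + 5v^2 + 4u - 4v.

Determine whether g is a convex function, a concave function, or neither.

convex

g is quadratic, so its Hessian is the constant matrix H = [[8, -4], [-4, 10]].
det(H) = 64, tr(H) = 18.
det(H) > 0 and tr(H) > 0, so H is positive definite everywhere: convex.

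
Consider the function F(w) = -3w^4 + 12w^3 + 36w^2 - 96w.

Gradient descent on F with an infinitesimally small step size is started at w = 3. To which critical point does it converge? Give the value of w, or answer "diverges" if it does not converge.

1

F'(w) = -12(w - 4)(w - 1)(w + 2), so F'(3) = 120.
Gradient descent moves in the -F' direction, i.e. w is decreasing.
The nearest critical point in that direction is w = 1, where F'' = 108 > 0 (a local minimum). The iterate converges there.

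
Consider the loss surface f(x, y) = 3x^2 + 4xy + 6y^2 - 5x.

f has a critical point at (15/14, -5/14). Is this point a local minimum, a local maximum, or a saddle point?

The Hessian of f is constant: H = [[6, 4], [4, 12]].
det(H) = 6·12 − 4² = 56.
det(H) > 0 and tr(H) = 18 > 0, so H is positive definite and the point is a local minimum.

local minimum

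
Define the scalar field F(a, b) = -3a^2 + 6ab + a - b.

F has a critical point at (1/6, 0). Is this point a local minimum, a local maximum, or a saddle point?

saddle point

The Hessian of F is constant: H = [[-6, 6], [6, 0]].
det(H) = (-6)·0 − 6² = -36.
Since det(H) < 0, H is indefinite and the critical point is a saddle point.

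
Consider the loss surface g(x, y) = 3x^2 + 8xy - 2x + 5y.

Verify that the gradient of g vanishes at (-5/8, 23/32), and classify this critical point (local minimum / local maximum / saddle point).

∇g = (6x + 8y - 2, 8x + 5); substituting (-5/8, 23/32) gives ∇g = (0, 0), so (-5/8, 23/32) is indeed a critical point.
The Hessian of g is constant: H = [[6, 8], [8, 0]].
det(H) = 6·0 − 8² = -64.
Since det(H) < 0, H is indefinite and the critical point is a saddle point.

saddle point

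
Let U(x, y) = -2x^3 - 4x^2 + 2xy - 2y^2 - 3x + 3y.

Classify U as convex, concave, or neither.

neither

The term -2x^3 is cubic, so the Hessian is not constant.
∂²U/∂x² = -12x - 8, which takes both signs as x varies (negative for sufficiently large x). A diagonal entry of the Hessian changing sign means the Hessian is neither positive- nor negative-semidefinite on all of R^2.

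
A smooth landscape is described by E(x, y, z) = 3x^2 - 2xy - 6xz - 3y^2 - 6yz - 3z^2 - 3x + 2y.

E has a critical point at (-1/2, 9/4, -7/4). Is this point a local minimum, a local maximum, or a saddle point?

saddle point

The Hessian is constant: H = [[6, -2, -6], [-2, -6, -6], [-6, -6, -6]].
Leading principal minors: Δ₁ = 6, Δ₂ = -40, Δ₃ = 96.
The minors fit neither the all-positive nor the alternating-sign pattern, so H is indefinite: a saddle point.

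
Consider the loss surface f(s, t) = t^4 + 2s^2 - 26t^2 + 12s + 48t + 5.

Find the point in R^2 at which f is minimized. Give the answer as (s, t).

f(s,t) separates as P(s) + Q(t) + 5, so its minimum is min P + min Q + 5.
P'(s) = 4s + 12 vanishes at s ∈ {-3}; Q'(t) = 4(t - 3)(t - 1)(t + 4) vanishes at t ∈ {-4, 1, 3}.
Local minima of P (where P''>0): P(-3)=-18. Local minima of Q: Q(-4)=-352, Q(3)=-9.
So the global minimum of f is P(-3) + Q(-4) + 5 = -18 − 352 + 5 = -365, attained at (-3, -4).

(-3, -4)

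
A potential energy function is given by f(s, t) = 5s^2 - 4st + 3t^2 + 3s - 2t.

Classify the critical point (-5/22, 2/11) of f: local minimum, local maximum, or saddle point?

The Hessian of f is constant: H = [[10, -4], [-4, 6]].
det(H) = 10·6 − (-4)² = 44.
det(H) > 0 and tr(H) = 16 > 0, so H is positive definite and the point is a local minimum.

local minimum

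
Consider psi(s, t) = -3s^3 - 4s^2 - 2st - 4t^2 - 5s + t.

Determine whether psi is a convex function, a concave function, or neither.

neither

The term -3s^3 is cubic, so the Hessian is not constant.
∂²psi/∂s² = -18s - 8, which takes both signs as s varies (negative for sufficiently large s). A diagonal entry of the Hessian changing sign means the Hessian is neither positive- nor negative-semidefinite on all of R^2.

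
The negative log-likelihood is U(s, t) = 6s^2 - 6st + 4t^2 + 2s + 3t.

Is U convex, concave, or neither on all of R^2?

U is quadratic, so its Hessian is the constant matrix H = [[12, -6], [-6, 8]].
det(H) = 60, tr(H) = 20.
det(H) > 0 and tr(H) > 0, so H is positive definite everywhere: convex.

convex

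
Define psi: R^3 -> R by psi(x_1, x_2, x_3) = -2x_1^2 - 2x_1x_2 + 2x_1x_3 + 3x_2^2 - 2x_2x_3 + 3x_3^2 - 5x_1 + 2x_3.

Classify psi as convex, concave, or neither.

psi is quadratic, so its Hessian is the constant matrix H = [[-4, -2, 2], [-2, 6, -2], [2, -2, 6]].
Leading principal minors: -4, -28, -160.
Neither pattern holds ⇒ H is indefinite ⇒ neither convex nor concave.

neither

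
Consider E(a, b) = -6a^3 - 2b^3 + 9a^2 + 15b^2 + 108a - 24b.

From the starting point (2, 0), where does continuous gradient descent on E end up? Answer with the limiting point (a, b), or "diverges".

(-2, 1)

E is separable, so gradient descent decouples: a follows -∂E/∂a, b follows -∂E/∂b.
∂E/∂a = -18(a - 3)(a + 2); at a=2 this is 72, so a decreases.
∂E/∂b = -6(b - 4)(b - 1); at b=0 this is -24, so b increases.
a converges to its nearest critical value -2 (a local min of the a-part); b converges to 1. The iterate converges to (-2, 1).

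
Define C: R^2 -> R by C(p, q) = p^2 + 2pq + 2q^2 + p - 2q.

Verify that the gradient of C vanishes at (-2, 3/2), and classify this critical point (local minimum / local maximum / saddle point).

local minimum

∇C = (2p + 2q + 1, 2p + 4q - 2); substituting (-2, 3/2) gives ∇C = (0, 0), so (-2, 3/2) is indeed a critical point.
The Hessian of C is constant: H = [[2, 2], [2, 4]].
det(H) = 2·4 − 2² = 4.
det(H) > 0 and tr(H) = 6 > 0, so H is positive definite and the point is a local minimum.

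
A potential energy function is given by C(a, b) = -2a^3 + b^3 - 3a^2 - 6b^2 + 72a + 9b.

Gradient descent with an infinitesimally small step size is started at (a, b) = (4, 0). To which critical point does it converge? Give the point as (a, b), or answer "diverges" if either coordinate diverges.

diverges

C is separable, so gradient descent decouples: a follows -∂C/∂a, b follows -∂C/∂b.
∂C/∂a = -6(a - 3)(a + 4); at a=4 this is -48, so a increases.
∂C/∂b = 3(b - 3)(b - 1); at b=0 this is 9, so b decreases.
The a-coordinate has no critical point in that direction and runs off to infinity.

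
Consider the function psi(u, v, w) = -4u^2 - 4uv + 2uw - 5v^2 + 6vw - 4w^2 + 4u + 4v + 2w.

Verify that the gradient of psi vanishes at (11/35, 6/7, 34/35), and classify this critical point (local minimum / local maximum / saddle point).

∇psi = (-8u - 4v + 2w + 4, -4u - 10v + 6w + 4, 2u + 6v - 8w + 2); substituting (11/35, 6/7, 34/35) gives ∇psi = (0, 0, 0), so (11/35, 6/7, 34/35) is indeed a critical point.
The Hessian is constant: H = [[-8, -4, 2], [-4, -10, 6], [2, 6, -8]].
Leading principal minors: Δ₁ = -8, Δ₂ = 64, Δ₃ = -280.
The minors alternate sign starting negative (−, +, −), so H is negative definite: a local maximum.

local maximum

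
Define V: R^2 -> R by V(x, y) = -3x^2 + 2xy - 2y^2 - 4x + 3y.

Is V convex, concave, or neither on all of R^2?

concave

V is quadratic, so its Hessian is the constant matrix H = [[-6, 2], [2, -4]].
det(H) = 20, tr(H) = -10.
det(H) > 0 and tr(H) < 0, so H is negative definite everywhere: concave.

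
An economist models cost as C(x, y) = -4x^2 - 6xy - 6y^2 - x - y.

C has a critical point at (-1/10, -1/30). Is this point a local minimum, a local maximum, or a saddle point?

The Hessian of C is constant: H = [[-8, -6], [-6, -12]].
det(H) = (-8)·(-12) − (-6)² = 60.
det(H) > 0 and tr(H) = -20 < 0, so H is negative definite and the point is a local maximum.

local maximum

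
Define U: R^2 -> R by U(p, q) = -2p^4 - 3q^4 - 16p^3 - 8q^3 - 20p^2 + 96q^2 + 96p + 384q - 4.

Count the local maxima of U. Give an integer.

4

U separates as a function of p plus a function of q, so ∇U=0 decouples.
∂U/∂p = -8(p - 1)(p + 3)(p + 4) = 0 at p ∈ {-4, -3, 1}; ∂U/∂q = -12(q - 4)(q + 2)(q + 4) = 0 at q ∈ {-4, -2, 4}.
The Hessian is diagonal: diag(U_pp, U_qq). Second derivatives: U_pp(-4)=-40, U_pp(-3)=32, U_pp(1)=-160; U_qq(-4)=-192, U_qq(-2)=144, U_qq(4)=-576.
Local maxima occur where both diagonal entries negative: (-4, -4), (-4, 4), (1, -4), (1, 4). Count: 4.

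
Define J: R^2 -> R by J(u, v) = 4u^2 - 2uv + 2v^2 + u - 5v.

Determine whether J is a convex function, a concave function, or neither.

J is quadratic, so its Hessian is the constant matrix H = [[8, -2], [-2, 4]].
det(H) = 28, tr(H) = 12.
det(H) > 0 and tr(H) > 0, so H is positive definite everywhere: convex.

convex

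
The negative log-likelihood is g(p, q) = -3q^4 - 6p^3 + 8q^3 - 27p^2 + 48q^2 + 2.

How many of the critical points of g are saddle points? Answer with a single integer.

3

g separates as a function of p plus a function of q, so ∇g=0 decouples.
∂g/∂p = -18p(p + 3) = 0 at p ∈ {-3, 0}; ∂g/∂q = -12q(q - 4)(q + 2) = 0 at q ∈ {-2, 0, 4}.
The Hessian is diagonal: diag(g_pp, g_qq). Second derivatives: g_pp(-3)=54, g_pp(0)=-54; g_qq(-2)=-144, g_qq(0)=96, g_qq(4)=-288.
Saddle points occur where the two diagonal entries have opposite signs: (-3, -2), (-3, 4), (0, 0). Count: 3.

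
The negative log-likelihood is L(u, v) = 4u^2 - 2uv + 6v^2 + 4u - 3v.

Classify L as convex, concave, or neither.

convex

L is quadratic, so its Hessian is the constant matrix H = [[8, -2], [-2, 12]].
det(H) = 92, tr(H) = 20.
det(H) > 0 and tr(H) > 0, so H is positive definite everywhere: convex.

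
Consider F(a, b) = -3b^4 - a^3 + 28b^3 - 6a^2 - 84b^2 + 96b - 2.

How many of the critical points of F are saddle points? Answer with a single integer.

3

F separates as a function of a plus a function of b, so ∇F=0 decouples.
∂F/∂a = -3a(a + 4) = 0 at a ∈ {-4, 0}; ∂F/∂b = -12(b - 4)(b - 2)(b - 1) = 0 at b ∈ {1, 2, 4}.
The Hessian is diagonal: diag(F_aa, F_bb). Second derivatives: F_aa(-4)=12, F_aa(0)=-12; F_bb(1)=-36, F_bb(2)=24, F_bb(4)=-72.
Saddle points occur where the two diagonal entries have opposite signs: (-4, 1), (-4, 4), (0, 2). Count: 3.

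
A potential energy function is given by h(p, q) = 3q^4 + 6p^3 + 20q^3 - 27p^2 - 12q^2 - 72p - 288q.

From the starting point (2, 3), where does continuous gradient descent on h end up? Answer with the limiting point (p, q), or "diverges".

(4, 2)

h is separable, so gradient descent decouples: p follows -∂h/∂p, q follows -∂h/∂q.
∂h/∂p = 18(p - 4)(p + 1); at p=2 this is -108, so p increases.
∂h/∂q = 12(q - 2)(q + 3)(q + 4); at q=3 this is 504, so q decreases.
p converges to its nearest critical value 4 (a local min of the p-part); q converges to 2. The iterate converges to (4, 2).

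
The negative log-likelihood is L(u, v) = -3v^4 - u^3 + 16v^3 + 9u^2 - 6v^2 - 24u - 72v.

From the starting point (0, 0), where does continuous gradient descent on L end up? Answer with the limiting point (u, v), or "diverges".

L is separable, so gradient descent decouples: u follows -∂L/∂u, v follows -∂L/∂v.
∂L/∂u = -3(u - 4)(u - 2); at u=0 this is -24, so u increases.
∂L/∂v = -12(v - 3)(v - 2)(v + 1); at v=0 this is -72, so v increases.
u converges to its nearest critical value 2 (a local min of the u-part); v converges to 2. The iterate converges to (2, 2).

(2, 2)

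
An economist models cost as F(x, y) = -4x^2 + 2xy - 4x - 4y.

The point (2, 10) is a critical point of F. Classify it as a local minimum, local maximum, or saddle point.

The Hessian of F is constant: H = [[-8, 2], [2, 0]].
det(H) = (-8)·0 − 2² = -4.
Since det(H) < 0, H is indefinite and the critical point is a saddle point.

saddle point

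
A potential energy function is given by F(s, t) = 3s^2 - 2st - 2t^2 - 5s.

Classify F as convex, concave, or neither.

neither

F is quadratic, so its Hessian is the constant matrix H = [[6, -2], [-2, -4]].
det(H) = -28, tr(H) = 2.
det(H) < 0, so H is indefinite: neither convex nor concave.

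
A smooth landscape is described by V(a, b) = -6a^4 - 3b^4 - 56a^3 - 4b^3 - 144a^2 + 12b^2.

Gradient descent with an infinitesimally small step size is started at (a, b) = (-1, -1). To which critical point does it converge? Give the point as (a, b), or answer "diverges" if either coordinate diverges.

(-3, 0)

V is separable, so gradient descent decouples: a follows -∂V/∂a, b follows -∂V/∂b.
∂V/∂a = -24a(a + 3)(a + 4); at a=-1 this is 144, so a decreases.
∂V/∂b = -12b(b - 1)(b + 2); at b=-1 this is -24, so b increases.
a converges to its nearest critical value -3 (a local min of the a-part); b converges to 0. The iterate converges to (-3, 0).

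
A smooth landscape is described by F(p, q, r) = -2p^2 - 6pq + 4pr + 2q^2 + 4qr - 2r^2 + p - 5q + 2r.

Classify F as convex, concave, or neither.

neither

F is quadratic, so its Hessian is the constant matrix H = [[-4, -6, 4], [-6, 4, 4], [4, 4, -4]].
Leading principal minors: -4, -52, 16.
Neither pattern holds ⇒ H is indefinite ⇒ neither convex nor concave.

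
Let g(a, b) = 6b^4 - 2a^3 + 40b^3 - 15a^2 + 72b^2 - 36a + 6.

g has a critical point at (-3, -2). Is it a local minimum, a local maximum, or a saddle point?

The mixed partial ∂²g/∂a∂b is 0, so the Hessian at any point is diag(g_aa, g_bb) = diag(-6(2a + 5), 24(3b^2 + 10b + 6)).
At (-3, -2): H = diag(6, -48).
The eigenvalues have opposite signs, so H is indefinite: a saddle point.

saddle point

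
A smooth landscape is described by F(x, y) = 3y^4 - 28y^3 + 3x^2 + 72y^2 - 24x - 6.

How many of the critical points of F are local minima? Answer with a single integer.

F separates as a function of x plus a function of y, so ∇F=0 decouples.
∂F/∂x = 6(x - 4) = 0 at x ∈ {4}; ∂F/∂y = 12y(y - 4)(y - 3) = 0 at y ∈ {0, 3, 4}.
The Hessian is diagonal: diag(F_xx, F_yy). Second derivatives: F_xx(4)=6; F_yy(0)=144, F_yy(3)=-36, F_yy(4)=48.
Local minima occur where both diagonal entries positive: (4, 0), (4, 4). Count: 2.

2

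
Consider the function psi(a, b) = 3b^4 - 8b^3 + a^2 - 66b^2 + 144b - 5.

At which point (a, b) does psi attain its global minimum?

psi(a,b) separates as P(a) + Q(b) − 5, so its minimum is min P + min Q − 5.
P'(a) = 2a vanishes at a ∈ {0}; Q'(b) = 12(b - 4)(b - 1)(b + 3) vanishes at b ∈ {-3, 1, 4}.
Local minima of P (where P''>0): P(0)=0. Local minima of Q: Q(-3)=-567, Q(4)=-224.
So the global minimum of psi is P(0) + Q(-3) − 5 = 0 − 567 − 5 = -572, attained at (0, -3).

(0, -3)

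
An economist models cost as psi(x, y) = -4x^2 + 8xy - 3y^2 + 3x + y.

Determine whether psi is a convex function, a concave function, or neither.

psi is quadratic, so its Hessian is the constant matrix H = [[-8, 8], [8, -6]].
det(H) = -16, tr(H) = -14.
det(H) < 0, so H is indefinite: neither convex nor concave.

neither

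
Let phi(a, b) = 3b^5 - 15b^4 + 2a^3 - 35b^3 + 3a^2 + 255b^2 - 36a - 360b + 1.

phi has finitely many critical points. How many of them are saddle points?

phi separates as a function of a plus a function of b, so ∇phi=0 decouples.
∂phi/∂a = 6(a - 2)(a + 3) = 0 at a ∈ {-3, 2}; ∂phi/∂b = 15(b - 4)(b - 2)(b - 1)(b + 3) = 0 at b ∈ {-3, 1, 2, 4}.
The Hessian is diagonal: diag(phi_aa, phi_bb). Second derivatives: phi_aa(-3)=-30, phi_aa(2)=30; phi_bb(-3)=-2100, phi_bb(1)=180, phi_bb(2)=-150, phi_bb(4)=630.
Saddle points occur where the two diagonal entries have opposite signs: (-3, 1), (-3, 4), (2, -3), (2, 2). Count: 4.

4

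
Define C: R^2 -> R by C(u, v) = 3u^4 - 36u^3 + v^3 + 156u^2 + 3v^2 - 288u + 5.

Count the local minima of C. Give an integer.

C separates as a function of u plus a function of v, so ∇C=0 decouples.
∂C/∂u = 12(u - 4)(u - 3)(u - 2) = 0 at u ∈ {2, 3, 4}; ∂C/∂v = 3v(v + 2) = 0 at v ∈ {-2, 0}.
The Hessian is diagonal: diag(C_uu, C_vv). Second derivatives: C_uu(2)=24, C_uu(3)=-12, C_uu(4)=24; C_vv(-2)=-6, C_vv(0)=6.
Local minima occur where both diagonal entries positive: (2, 0), (4, 0). Count: 2.

2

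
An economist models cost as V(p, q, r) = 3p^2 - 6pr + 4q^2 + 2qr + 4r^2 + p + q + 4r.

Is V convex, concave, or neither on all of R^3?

V is quadratic, so its Hessian is the constant matrix H = [[6, 0, -6], [0, 8, 2], [-6, 2, 8]].
Leading principal minors: 6, 48, 72.
All positive ⇒ H ≻ 0 ⇒ convex.

convex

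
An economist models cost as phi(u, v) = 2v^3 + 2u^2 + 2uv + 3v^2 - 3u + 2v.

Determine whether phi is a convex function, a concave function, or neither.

neither

The term 2v^3 is cubic, so the Hessian is not constant.
∂²phi/∂v² = 12v + 6, which takes both signs as v varies (negative for sufficiently negative v). A diagonal entry of the Hessian changing sign means the Hessian is neither positive- nor negative-semidefinite on all of R^2.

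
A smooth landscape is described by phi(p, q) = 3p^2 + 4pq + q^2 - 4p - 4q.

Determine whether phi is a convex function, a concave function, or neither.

neither

phi is quadratic, so its Hessian is the constant matrix H = [[6, 4], [4, 2]].
det(H) = -4, tr(H) = 8.
det(H) < 0, so H is indefinite: neither convex nor concave.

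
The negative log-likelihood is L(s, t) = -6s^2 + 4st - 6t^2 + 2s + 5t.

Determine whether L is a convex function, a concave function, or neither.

concave

L is quadratic, so its Hessian is the constant matrix H = [[-12, 4], [4, -12]].
det(H) = 128, tr(H) = -24.
det(H) > 0 and tr(H) < 0, so H is negative definite everywhere: concave.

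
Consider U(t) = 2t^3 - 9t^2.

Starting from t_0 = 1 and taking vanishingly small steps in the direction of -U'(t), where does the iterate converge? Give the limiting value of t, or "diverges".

U'(t) = 6t(t - 3), so U'(1) = -12.
Gradient descent moves in the -U' direction, i.e. t is increasing.
The nearest critical point in that direction is t = 3, where U'' = 18 > 0 (a local minimum). The iterate converges there.

3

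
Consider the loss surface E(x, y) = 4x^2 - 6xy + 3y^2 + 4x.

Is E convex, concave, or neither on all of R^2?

E is quadratic, so its Hessian is the constant matrix H = [[8, -6], [-6, 6]].
det(H) = 12, tr(H) = 14.
det(H) > 0 and tr(H) > 0, so H is positive definite everywhere: convex.

convex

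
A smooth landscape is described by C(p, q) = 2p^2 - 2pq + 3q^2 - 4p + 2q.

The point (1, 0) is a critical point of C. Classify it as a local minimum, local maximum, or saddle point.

local minimum

The Hessian of C is constant: H = [[4, -2], [-2, 6]].
det(H) = 4·6 − (-2)² = 20.
det(H) > 0 and tr(H) = 10 > 0, so H is positive definite and the point is a local minimum.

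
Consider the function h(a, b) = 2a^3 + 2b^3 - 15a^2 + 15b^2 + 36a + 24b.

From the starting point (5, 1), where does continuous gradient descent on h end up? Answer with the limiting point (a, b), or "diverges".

(3, -1)

h is separable, so gradient descent decouples: a follows -∂h/∂a, b follows -∂h/∂b.
∂h/∂a = 6(a - 3)(a - 2); at a=5 this is 36, so a decreases.
∂h/∂b = 6(b + 1)(b + 4); at b=1 this is 60, so b decreases.
a converges to its nearest critical value 3 (a local min of the a-part); b converges to -1. The iterate converges to (3, -1).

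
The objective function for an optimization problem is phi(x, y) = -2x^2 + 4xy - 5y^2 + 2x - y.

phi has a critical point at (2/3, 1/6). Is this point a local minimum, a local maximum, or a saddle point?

The Hessian of phi is constant: H = [[-4, 4], [4, -10]].
det(H) = (-4)·(-10) − 4² = 24.
det(H) > 0 and tr(H) = -14 < 0, so H is negative definite and the point is a local maximum.

local maximum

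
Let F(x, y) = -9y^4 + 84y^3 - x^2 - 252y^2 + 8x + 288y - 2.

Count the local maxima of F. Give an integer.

F separates as a function of x plus a function of y, so ∇F=0 decouples.
∂F/∂x = -2(x - 4) = 0 at x ∈ {4}; ∂F/∂y = -36(y - 4)(y - 2)(y - 1) = 0 at y ∈ {1, 2, 4}.
The Hessian is diagonal: diag(F_xx, F_yy). Second derivatives: F_xx(4)=-2; F_yy(1)=-108, F_yy(2)=72, F_yy(4)=-216.
Local maxima occur where both diagonal entries negative: (4, 1), (4, 4). Count: 2.

2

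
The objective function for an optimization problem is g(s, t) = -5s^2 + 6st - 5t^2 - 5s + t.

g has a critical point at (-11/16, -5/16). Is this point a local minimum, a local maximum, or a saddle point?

The Hessian of g is constant: H = [[-10, 6], [6, -10]].
det(H) = (-10)·(-10) − 6² = 64.
det(H) > 0 and tr(H) = -20 < 0, so H is negative definite and the point is a local maximum.

local maximum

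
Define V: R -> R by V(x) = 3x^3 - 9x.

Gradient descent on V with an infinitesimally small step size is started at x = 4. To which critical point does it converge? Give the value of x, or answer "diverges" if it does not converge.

V'(x) = 9(x - 1)(x + 1), so V'(4) = 135.
Gradient descent moves in the -V' direction, i.e. x is decreasing.
The nearest critical point in that direction is x = 1, where V'' = 18 > 0 (a local minimum). The iterate converges there.

1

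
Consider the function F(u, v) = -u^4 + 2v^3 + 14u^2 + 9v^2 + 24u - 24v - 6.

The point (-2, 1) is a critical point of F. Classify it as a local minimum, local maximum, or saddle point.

The mixed partial ∂²F/∂u∂v is 0, so the Hessian at any point is diag(F_uu, F_vv) = diag(4(-3u^2 + 7), 6(2v + 3)).
At (-2, 1): H = diag(-20, 30).
The eigenvalues have opposite signs, so H is indefinite: a saddle point.

saddle point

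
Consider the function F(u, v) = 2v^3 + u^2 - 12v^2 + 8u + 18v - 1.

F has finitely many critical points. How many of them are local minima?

1

F separates as a function of u plus a function of v, so ∇F=0 decouples.
∂F/∂u = 2(u + 4) = 0 at u ∈ {-4}; ∂F/∂v = 6(v - 3)(v - 1) = 0 at v ∈ {1, 3}.
The Hessian is diagonal: diag(F_uu, F_vv). Second derivatives: F_uu(-4)=2; F_vv(1)=-12, F_vv(3)=12.
Local minima occur where both diagonal entries positive: (-4, 3). Count: 1.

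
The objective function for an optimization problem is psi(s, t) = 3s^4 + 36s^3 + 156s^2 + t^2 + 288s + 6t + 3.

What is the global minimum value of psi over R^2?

-198

psi(s,t) separates as P(s) + Q(t) + 3, so its minimum is min P + min Q + 3.
P'(s) = 12(s + 2)(s + 3)(s + 4) vanishes at s ∈ {-4, -3, -2}; Q'(t) = 2(t + 3) vanishes at t ∈ {-3}.
Local minima of P (where P''>0): P(-4)=-192, P(-2)=-192. Local minima of Q: Q(-3)=-9.
So the global minimum of psi is P(-4) + Q(-3) + 3 = -192 − 9 + 3 = -198, attained at (-4, -3).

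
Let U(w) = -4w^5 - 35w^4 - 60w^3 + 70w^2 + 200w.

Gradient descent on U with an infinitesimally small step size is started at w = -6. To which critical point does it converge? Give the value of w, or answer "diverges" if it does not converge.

U'(w) = -20(w - 1)(w + 1)(w + 2)(w + 5), so U'(-6) = -2800.
Gradient descent moves in the -U' direction, i.e. w is increasing.
The nearest critical point in that direction is w = -5, where U'' = 1440 > 0 (a local minimum). The iterate converges there.

-5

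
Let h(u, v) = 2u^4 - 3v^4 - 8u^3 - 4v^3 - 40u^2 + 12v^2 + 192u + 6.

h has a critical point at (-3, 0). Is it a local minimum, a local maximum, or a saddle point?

local minimum

The mixed partial ∂²h/∂u∂v is 0, so the Hessian at any point is diag(h_uu, h_vv) = diag(8(3u^2 - 6u - 10), 12(-3v^2 - 2v + 2)).
At (-3, 0): H = diag(280, 24).
Both eigenvalues are positive, so H is positive definite: a local minimum.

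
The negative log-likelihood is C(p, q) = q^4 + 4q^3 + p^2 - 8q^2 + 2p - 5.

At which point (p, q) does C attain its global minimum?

(-1, -4)

C(p,q) separates as A(p) + B(q) − 5, so its minimum is min A + min B − 5.
A'(p) = 2p + 2 vanishes at p ∈ {-1}; B'(q) = 4q(q - 1)(q + 4) vanishes at q ∈ {-4, 0, 1}.
Local minima of A (where A''>0): A(-1)=-1. Local minima of B: B(-4)=-128, B(1)=-3.
So the global minimum of C is A(-1) + B(-4) − 5 = -1 − 128 − 5 = -134, attained at (-1, -4).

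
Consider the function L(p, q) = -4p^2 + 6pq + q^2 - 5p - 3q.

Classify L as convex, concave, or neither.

L is quadratic, so its Hessian is the constant matrix H = [[-8, 6], [6, 2]].
det(H) = -52, tr(H) = -6.
det(H) < 0, so H is indefinite: neither convex nor concave.

neither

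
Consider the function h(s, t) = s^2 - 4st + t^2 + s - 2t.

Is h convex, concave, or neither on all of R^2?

neither

h is quadratic, so its Hessian is the constant matrix H = [[2, -4], [-4, 2]].
det(H) = -12, tr(H) = 4.
det(H) < 0, so H is indefinite: neither convex nor concave.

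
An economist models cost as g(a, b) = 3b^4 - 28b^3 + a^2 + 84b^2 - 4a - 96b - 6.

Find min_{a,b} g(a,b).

g(a,b) separates as P(a) + Q(b) − 6, so its minimum is min P + min Q − 6.
P'(a) = 2a - 4 vanishes at a ∈ {2}; Q'(b) = 12(b - 4)(b - 2)(b - 1) vanishes at b ∈ {1, 2, 4}.
Local minima of P (where P''>0): P(2)=-4. Local minima of Q: Q(1)=-37, Q(4)=-64.
So the global minimum of g is P(2) + Q(4) − 6 = -4 − 64 − 6 = -74, attained at (2, 4).

-74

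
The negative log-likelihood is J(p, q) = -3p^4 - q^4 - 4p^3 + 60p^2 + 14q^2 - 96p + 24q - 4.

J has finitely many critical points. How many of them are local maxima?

J separates as a function of p plus a function of q, so ∇J=0 decouples.
∂J/∂p = -12(p - 2)(p - 1)(p + 4) = 0 at p ∈ {-4, 1, 2}; ∂J/∂q = -4(q - 3)(q + 1)(q + 2) = 0 at q ∈ {-2, -1, 3}.
The Hessian is diagonal: diag(J_pp, J_qq). Second derivatives: J_pp(-4)=-360, J_pp(1)=60, J_pp(2)=-72; J_qq(-2)=-20, J_qq(-1)=16, J_qq(3)=-80.
Local maxima occur where both diagonal entries negative: (-4, -2), (-4, 3), (2, -2), (2, 3). Count: 4.

4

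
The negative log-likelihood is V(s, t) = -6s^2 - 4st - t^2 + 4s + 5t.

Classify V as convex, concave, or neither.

concave

V is quadratic, so its Hessian is the constant matrix H = [[-12, -4], [-4, -2]].
det(H) = 8, tr(H) = -14.
det(H) > 0 and tr(H) < 0, so H is negative definite everywhere: concave.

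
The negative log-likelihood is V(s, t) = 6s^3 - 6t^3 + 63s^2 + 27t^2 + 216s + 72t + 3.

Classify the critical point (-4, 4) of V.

The mixed partial ∂²V/∂s∂t is 0, so the Hessian at any point is diag(V_ss, V_tt) = diag(18(2s + 7), 18(-2t + 3)).
At (-4, 4): H = diag(-18, -90).
Both eigenvalues are negative, so H is negative definite: a local maximum.

local maximum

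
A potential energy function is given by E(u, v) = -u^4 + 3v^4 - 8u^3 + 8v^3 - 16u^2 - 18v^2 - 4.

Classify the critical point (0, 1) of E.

The mixed partial ∂²E/∂u∂v is 0, so the Hessian at any point is diag(E_uu, E_vv) = diag(-4(3u^2 + 12u + 8), 12(3v^2 + 4v - 3)).
At (0, 1): H = diag(-32, 48).
The eigenvalues have opposite signs, so H is indefinite: a saddle point.

saddle point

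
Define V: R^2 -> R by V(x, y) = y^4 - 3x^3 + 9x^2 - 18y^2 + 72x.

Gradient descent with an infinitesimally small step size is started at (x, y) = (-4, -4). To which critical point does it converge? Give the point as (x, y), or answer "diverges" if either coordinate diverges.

(-2, -3)

V is separable, so gradient descent decouples: x follows -∂V/∂x, y follows -∂V/∂y.
∂V/∂x = -9(x - 4)(x + 2); at x=-4 this is -144, so x increases.
∂V/∂y = 4y(y - 3)(y + 3); at y=-4 this is -112, so y increases.
x converges to its nearest critical value -2 (a local min of the x-part); y converges to -3. The iterate converges to (-2, -3).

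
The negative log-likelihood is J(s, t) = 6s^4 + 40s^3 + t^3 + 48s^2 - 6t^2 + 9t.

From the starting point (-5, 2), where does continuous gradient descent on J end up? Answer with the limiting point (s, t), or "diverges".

(-4, 3)

J is separable, so gradient descent decouples: s follows -∂J/∂s, t follows -∂J/∂t.
∂J/∂s = 24s(s + 1)(s + 4); at s=-5 this is -480, so s increases.
∂J/∂t = 3(t - 3)(t - 1); at t=2 this is -3, so t increases.
s converges to its nearest critical value -4 (a local min of the s-part); t converges to 3. The iterate converges to (-4, 3).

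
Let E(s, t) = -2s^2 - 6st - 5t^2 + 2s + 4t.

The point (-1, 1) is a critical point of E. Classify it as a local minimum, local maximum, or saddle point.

local maximum

The Hessian of E is constant: H = [[-4, -6], [-6, -10]].
det(H) = (-4)·(-10) − (-6)² = 4.
det(H) > 0 and tr(H) = -14 < 0, so H is negative definite and the point is a local maximum.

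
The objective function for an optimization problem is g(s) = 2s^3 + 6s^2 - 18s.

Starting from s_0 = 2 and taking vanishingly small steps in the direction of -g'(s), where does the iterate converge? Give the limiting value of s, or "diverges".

g'(s) = 6(s - 1)(s + 3), so g'(2) = 30.
Gradient descent moves in the -g' direction, i.e. s is decreasing.
The nearest critical point in that direction is s = 1, where g'' = 24 > 0 (a local minimum). The iterate converges there.

1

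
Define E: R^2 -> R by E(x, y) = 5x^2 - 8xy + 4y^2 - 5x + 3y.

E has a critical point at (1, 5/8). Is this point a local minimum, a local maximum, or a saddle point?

local minimum

The Hessian of E is constant: H = [[10, -8], [-8, 8]].
det(H) = 10·8 − (-8)² = 16.
det(H) > 0 and tr(H) = 18 > 0, so H is positive definite and the point is a local minimum.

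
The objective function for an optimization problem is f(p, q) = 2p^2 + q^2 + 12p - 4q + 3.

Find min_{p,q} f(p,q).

f(p,q) separates as A(p) + B(q) + 3, so its minimum is min A + min B + 3.
A'(p) = 4p + 12 vanishes at p ∈ {-3}; B'(q) = 2q - 4 vanishes at q ∈ {2}.
Local minima of A (where A''>0): A(-3)=-18. Local minima of B: B(2)=-4.
So the global minimum of f is A(-3) + B(2) + 3 = -18 − 4 + 3 = -19, attained at (-3, 2).

-19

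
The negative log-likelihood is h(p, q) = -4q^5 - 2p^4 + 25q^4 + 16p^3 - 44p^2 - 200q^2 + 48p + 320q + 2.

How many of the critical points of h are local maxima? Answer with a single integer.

h separates as a function of p plus a function of q, so ∇h=0 decouples.
∂h/∂p = -8(p - 3)(p - 2)(p - 1) = 0 at p ∈ {1, 2, 3}; ∂h/∂q = -20(q - 4)(q - 2)(q - 1)(q + 2) = 0 at q ∈ {-2, 1, 2, 4}.
The Hessian is diagonal: diag(h_pp, h_qq). Second derivatives: h_pp(1)=-16, h_pp(2)=8, h_pp(3)=-16; h_qq(-2)=1440, h_qq(1)=-180, h_qq(2)=160, h_qq(4)=-720.
Local maxima occur where both diagonal entries negative: (1, 1), (1, 4), (3, 1), (3, 4). Count: 4.

4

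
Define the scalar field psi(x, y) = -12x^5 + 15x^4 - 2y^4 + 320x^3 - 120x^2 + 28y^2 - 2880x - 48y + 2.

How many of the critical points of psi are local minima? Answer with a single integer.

2

psi separates as a function of x plus a function of y, so ∇psi=0 decouples.
∂psi/∂x = -60(x - 4)(x - 2)(x + 2)(x + 3) = 0 at x ∈ {-3, -2, 2, 4}; ∂psi/∂y = -8(y - 2)(y - 1)(y + 3) = 0 at y ∈ {-3, 1, 2}.
The Hessian is diagonal: diag(psi_xx, psi_yy). Second derivatives: psi_xx(-3)=2100, psi_xx(-2)=-1440, psi_xx(2)=2400, psi_xx(4)=-5040; psi_yy(-3)=-160, psi_yy(1)=32, psi_yy(2)=-40.
Local minima occur where both diagonal entries positive: (-3, 1), (2, 1). Count: 2.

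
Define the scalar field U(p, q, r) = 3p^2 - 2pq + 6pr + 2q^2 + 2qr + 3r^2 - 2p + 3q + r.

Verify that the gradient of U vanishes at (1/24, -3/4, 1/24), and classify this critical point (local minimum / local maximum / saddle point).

saddle point

∇U = (6p - 2q + 6r - 2, -2p + 4q + 2r + 3, 6p + 2q + 6r + 1); substituting (1/24, -3/4, 1/24) gives ∇U = (0, 0, 0), so (1/24, -3/4, 1/24) is indeed a critical point.
The Hessian is constant: H = [[6, -2, 6], [-2, 4, 2], [6, 2, 6]].
Leading principal minors: Δ₁ = 6, Δ₂ = 20, Δ₃ = -96.
The minors fit neither the all-positive nor the alternating-sign pattern, so H is indefinite: a saddle point.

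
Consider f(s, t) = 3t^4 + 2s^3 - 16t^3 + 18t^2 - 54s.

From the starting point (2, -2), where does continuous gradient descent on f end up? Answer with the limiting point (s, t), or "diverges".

(3, 0)

f is separable, so gradient descent decouples: s follows -∂f/∂s, t follows -∂f/∂t.
∂f/∂s = 6(s - 3)(s + 3); at s=2 this is -30, so s increases.
∂f/∂t = 12t(t - 3)(t - 1); at t=-2 this is -360, so t increases.
s converges to its nearest critical value 3 (a local min of the s-part); t converges to 0. The iterate converges to (3, 0).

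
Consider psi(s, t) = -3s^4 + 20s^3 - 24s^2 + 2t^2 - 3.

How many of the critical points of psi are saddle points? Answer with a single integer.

psi separates as a function of s plus a function of t, so ∇psi=0 decouples.
∂psi/∂s = -12s(s - 4)(s - 1) = 0 at s ∈ {0, 1, 4}; ∂psi/∂t = 4t = 0 at t ∈ {0}.
The Hessian is diagonal: diag(psi_ss, psi_tt). Second derivatives: psi_ss(0)=-48, psi_ss(1)=36, psi_ss(4)=-144; psi_tt(0)=4.
Saddle points occur where the two diagonal entries have opposite signs: (0, 0), (4, 0). Count: 2.

2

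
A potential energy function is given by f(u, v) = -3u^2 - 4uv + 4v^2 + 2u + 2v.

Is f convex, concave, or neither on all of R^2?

f is quadratic, so its Hessian is the constant matrix H = [[-6, -4], [-4, 8]].
det(H) = -64, tr(H) = 2.
det(H) < 0, so H is indefinite: neither convex nor concave.

neither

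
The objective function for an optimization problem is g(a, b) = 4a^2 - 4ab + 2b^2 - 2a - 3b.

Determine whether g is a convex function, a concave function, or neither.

g is quadratic, so its Hessian is the constant matrix H = [[8, -4], [-4, 4]].
det(H) = 16, tr(H) = 12.
det(H) > 0 and tr(H) > 0, so H is positive definite everywhere: convex.

convex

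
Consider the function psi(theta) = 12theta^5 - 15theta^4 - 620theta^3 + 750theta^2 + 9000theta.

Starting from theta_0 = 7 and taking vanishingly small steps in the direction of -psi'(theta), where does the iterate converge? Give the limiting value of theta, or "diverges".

5

psi'(theta) = 60(theta - 5)(theta - 3)(theta + 2)(theta + 5), so psi'(7) = 51840.
Gradient descent moves in the -psi' direction, i.e. theta is decreasing.
The nearest critical point in that direction is theta = 5, where psi'' = 8400 > 0 (a local minimum). The iterate converges there.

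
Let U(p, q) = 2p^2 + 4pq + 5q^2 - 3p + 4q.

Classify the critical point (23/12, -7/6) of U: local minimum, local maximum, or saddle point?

The Hessian of U is constant: H = [[4, 4], [4, 10]].
det(H) = 4·10 − 4² = 24.
det(H) > 0 and tr(H) = 14 > 0, so H is positive definite and the point is a local minimum.

local minimum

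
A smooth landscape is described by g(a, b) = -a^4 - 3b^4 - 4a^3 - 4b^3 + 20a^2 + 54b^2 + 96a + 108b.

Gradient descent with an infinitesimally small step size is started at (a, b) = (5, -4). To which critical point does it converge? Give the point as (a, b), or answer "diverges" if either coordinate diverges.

g is separable, so gradient descent decouples: a follows -∂g/∂a, b follows -∂g/∂b.
∂g/∂a = -4(a - 3)(a + 2)(a + 4); at a=5 this is -504, so a increases.
∂g/∂b = -12(b - 3)(b + 1)(b + 3); at b=-4 this is 252, so b decreases.
The a-coordinate has no critical point in that direction and runs off to infinity.

diverges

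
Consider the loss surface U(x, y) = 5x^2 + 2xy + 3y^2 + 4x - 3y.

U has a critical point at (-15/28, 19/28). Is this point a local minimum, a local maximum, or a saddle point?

The Hessian of U is constant: H = [[10, 2], [2, 6]].
det(H) = 10·6 − 2² = 56.
det(H) > 0 and tr(H) = 16 > 0, so H is positive definite and the point is a local minimum.

local minimum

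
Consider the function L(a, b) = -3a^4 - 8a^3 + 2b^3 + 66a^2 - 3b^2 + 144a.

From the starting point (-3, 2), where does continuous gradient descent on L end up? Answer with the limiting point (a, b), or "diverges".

L is separable, so gradient descent decouples: a follows -∂L/∂a, b follows -∂L/∂b.
∂L/∂a = -12(a - 3)(a + 1)(a + 4); at a=-3 this is -144, so a increases.
∂L/∂b = 6b(b - 1); at b=2 this is 12, so b decreases.
a converges to its nearest critical value -1 (a local min of the a-part); b converges to 1. The iterate converges to (-1, 1).

(-1, 1)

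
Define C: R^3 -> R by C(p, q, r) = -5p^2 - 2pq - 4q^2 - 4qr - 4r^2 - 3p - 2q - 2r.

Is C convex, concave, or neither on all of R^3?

C is quadratic, so its Hessian is the constant matrix H = [[-10, -2, 0], [-2, -8, -4], [0, -4, -8]].
Leading principal minors: -10, 76, -448.
Signs alternate −, +, − ⇒ H ≺ 0 ⇒ concave.

concave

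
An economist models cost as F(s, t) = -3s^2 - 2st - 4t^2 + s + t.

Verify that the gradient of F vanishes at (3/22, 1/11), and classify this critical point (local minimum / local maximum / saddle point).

∇F = (-6s - 2t + 1, -2s - 8t + 1); substituting (3/22, 1/11) gives ∇F = (0, 0), so (3/22, 1/11) is indeed a critical point.
The Hessian of F is constant: H = [[-6, -2], [-2, -8]].
det(H) = (-6)·(-8) − (-2)² = 44.
det(H) > 0 and tr(H) = -14 < 0, so H is negative definite and the point is a local maximum.

local maximum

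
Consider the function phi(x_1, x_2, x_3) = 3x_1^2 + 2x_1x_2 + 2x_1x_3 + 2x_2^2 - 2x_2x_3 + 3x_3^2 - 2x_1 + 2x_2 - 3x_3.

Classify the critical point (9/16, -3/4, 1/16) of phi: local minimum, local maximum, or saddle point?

local minimum

The Hessian is constant: H = [[6, 2, 2], [2, 4, -2], [2, -2, 6]].
Leading principal minors: Δ₁ = 6, Δ₂ = 20, Δ₃ = 64.
All leading minors are positive, so H is positive definite: a local minimum.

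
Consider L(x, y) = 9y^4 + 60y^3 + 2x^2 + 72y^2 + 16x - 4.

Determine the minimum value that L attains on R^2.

L(x,y) separates as P(x) + Q(y) − 4, so its minimum is min P + min Q − 4.
P'(x) = 4x + 16 vanishes at x ∈ {-4}; Q'(y) = 36y(y + 1)(y + 4) vanishes at y ∈ {-4, -1, 0}.
Local minima of P (where P''>0): P(-4)=-32. Local minima of Q: Q(-4)=-384, Q(0)=0.
So the global minimum of L is P(-4) + Q(-4) − 4 = -32 − 384 − 4 = -420, attained at (-4, -4).

-420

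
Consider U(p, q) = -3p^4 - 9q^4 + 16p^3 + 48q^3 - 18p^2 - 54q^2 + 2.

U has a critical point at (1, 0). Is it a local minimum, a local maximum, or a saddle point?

The mixed partial ∂²U/∂p∂q is 0, so the Hessian at any point is diag(U_pp, U_qq) = diag(12(-3p^2 + 8p - 3), 36(-3q^2 + 8q - 3)).
At (1, 0): H = diag(24, -108).
The eigenvalues have opposite signs, so H is indefinite: a saddle point.

saddle point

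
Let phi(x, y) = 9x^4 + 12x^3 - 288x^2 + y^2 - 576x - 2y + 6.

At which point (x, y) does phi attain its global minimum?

phi(x,y) separates as P(x) + Q(y) + 6, so its minimum is min P + min Q + 6.
P'(x) = 36(x - 4)(x + 1)(x + 4) vanishes at x ∈ {-4, -1, 4}; Q'(y) = 2y - 2 vanishes at y ∈ {1}.
Local minima of P (where P''>0): P(-4)=-768, P(4)=-3840. Local minima of Q: Q(1)=-1.
So the global minimum of phi is P(4) + Q(1) + 6 = -3840 − 1 + 6 = -3835, attained at (4, 1).

(4, 1)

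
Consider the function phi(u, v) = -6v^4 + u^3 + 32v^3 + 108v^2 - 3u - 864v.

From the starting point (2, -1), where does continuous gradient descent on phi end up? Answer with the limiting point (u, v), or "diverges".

(1, 3)

phi is separable, so gradient descent decouples: u follows -∂phi/∂u, v follows -∂phi/∂v.
∂phi/∂u = 3(u - 1)(u + 1); at u=2 this is 9, so u decreases.
∂phi/∂v = -24(v - 4)(v - 3)(v + 3); at v=-1 this is -960, so v increases.
u converges to its nearest critical value 1 (a local min of the u-part); v converges to 3. The iterate converges to (1, 3).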